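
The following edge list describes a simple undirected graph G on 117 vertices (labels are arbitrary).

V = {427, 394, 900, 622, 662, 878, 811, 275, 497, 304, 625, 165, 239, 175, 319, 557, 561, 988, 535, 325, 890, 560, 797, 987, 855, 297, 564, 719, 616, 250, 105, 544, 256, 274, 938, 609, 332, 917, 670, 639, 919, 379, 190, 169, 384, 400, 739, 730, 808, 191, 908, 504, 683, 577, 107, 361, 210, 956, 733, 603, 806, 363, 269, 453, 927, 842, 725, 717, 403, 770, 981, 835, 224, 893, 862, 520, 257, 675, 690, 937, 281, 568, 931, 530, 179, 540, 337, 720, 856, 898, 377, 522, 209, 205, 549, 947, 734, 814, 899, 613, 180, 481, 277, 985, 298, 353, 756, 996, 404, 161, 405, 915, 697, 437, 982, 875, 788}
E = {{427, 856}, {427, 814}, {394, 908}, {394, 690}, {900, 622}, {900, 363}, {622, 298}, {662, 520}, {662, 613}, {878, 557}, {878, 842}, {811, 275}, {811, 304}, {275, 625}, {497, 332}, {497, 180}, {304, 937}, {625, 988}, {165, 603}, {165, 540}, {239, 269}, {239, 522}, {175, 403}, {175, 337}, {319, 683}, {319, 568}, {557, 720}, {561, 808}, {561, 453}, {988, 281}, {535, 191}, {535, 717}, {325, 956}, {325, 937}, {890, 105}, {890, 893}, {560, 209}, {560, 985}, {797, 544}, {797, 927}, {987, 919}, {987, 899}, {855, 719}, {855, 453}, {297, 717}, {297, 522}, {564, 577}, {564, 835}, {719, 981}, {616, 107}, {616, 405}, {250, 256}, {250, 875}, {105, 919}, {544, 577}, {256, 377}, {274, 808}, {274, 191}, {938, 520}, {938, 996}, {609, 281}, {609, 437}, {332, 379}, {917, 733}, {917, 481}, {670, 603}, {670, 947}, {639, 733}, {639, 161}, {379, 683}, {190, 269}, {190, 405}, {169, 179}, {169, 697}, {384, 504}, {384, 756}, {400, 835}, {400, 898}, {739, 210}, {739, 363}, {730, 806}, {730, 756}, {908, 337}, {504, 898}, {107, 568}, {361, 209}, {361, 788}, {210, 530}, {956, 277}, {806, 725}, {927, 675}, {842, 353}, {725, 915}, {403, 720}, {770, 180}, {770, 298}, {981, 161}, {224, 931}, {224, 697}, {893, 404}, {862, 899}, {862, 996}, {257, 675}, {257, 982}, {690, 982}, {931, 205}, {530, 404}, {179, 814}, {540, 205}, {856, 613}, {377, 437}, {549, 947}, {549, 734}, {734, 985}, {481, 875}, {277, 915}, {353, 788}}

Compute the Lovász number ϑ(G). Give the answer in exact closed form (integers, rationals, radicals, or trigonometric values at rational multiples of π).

117*cos(pi/117)/(cos(pi/117) + 1)

N(756) = {384, 730}, |N(756)| = 2.
deg(361) = 2; N(361) = {209, 788}.
N(927) = {797, 675}, |N(927)| = 2.
N(797) = {544, 927}, |N(797)| = 2.
G on 117 vertices is 2-regular; the odd cycle C_{117}.
The 59 distinct eigenvalues: [2.0, 1.99712, 1.98848, 1.9741, 1.95403, 1.92833, 1.89707, 1.86034, 1.81825, 1.77091, 1.71847, 1.66107, 1.59889, 1.53209, 1.46087, 1.38545, 1.30603, 1.22284, 1.13613, 1.04614, 0.95314, 0.85739, 0.75916, 0.65875, 0.55643, 0.45252, 0.3473, 0.24107, 0.13416, 0.02685, -0.08053, -0.18768, -0.29429, -0.40005, -0.50466, -0.60781, -0.70921, -0.80856, -0.90559, -1.0, -1.09153, -1.17991, -1.26489, -1.34622, -1.42367, -1.49702, -1.56605, -1.63057, -1.69038, -1.74532, -1.79523, -1.83996, -1.87939, -1.91339, -1.94188, -1.96478, -1.982, -1.99351, -1.99928].
ϑ = −N·λ_min/(λ_max−λ_min) = −117·(-2*cos(pi/117))/(2−(-2*cos(pi/117))) = 117*cos(pi/117)/(cos(pi/117) + 1).
= 58.48945428… (decimal).
Sandwich: α(G)=58 ≤ ϑ(G)=117*cos(pi/117)/(cos(pi/117) + 1) ≤ χ(Ḡ)=59 (both strict).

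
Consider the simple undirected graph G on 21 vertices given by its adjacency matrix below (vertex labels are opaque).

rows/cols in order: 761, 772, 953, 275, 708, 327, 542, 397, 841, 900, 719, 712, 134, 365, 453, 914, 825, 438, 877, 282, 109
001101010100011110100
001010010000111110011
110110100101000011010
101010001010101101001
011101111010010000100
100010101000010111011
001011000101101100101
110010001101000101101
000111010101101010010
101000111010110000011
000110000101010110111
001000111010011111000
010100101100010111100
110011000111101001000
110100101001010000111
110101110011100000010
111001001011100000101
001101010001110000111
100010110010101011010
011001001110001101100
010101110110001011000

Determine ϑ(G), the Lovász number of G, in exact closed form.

N(109) = {772, 275, 327, 542, 397, 900, 719, 453, 825, 438}, |N(109)| = 10.
N(953) = {761, 772, 275, 708, 542, 900, 712, 825, 438, 282}, |N(953)| = 10.
Vertex 825 has 10 neighbors: 761, 772, 953, 327, 841, 719, 712, 134, 877, 109.
Vertex 914 has 10 neighbors: 761, 772, 275, 327, 542, 397, 719, 712, 134, 282.
21-vertex 10-regular graph: Kneser K(7,2) on C(7,2)=21 vertices.
A has 3 distinct eigenvalues ≈ [10.0, 1.0, -4.0].
λ_max=10, λ_min=-4; ϑ = −21·λ_min/(λ_max−λ_min) = 6.
≈ 6.000000000 (to 9 d.p.).

6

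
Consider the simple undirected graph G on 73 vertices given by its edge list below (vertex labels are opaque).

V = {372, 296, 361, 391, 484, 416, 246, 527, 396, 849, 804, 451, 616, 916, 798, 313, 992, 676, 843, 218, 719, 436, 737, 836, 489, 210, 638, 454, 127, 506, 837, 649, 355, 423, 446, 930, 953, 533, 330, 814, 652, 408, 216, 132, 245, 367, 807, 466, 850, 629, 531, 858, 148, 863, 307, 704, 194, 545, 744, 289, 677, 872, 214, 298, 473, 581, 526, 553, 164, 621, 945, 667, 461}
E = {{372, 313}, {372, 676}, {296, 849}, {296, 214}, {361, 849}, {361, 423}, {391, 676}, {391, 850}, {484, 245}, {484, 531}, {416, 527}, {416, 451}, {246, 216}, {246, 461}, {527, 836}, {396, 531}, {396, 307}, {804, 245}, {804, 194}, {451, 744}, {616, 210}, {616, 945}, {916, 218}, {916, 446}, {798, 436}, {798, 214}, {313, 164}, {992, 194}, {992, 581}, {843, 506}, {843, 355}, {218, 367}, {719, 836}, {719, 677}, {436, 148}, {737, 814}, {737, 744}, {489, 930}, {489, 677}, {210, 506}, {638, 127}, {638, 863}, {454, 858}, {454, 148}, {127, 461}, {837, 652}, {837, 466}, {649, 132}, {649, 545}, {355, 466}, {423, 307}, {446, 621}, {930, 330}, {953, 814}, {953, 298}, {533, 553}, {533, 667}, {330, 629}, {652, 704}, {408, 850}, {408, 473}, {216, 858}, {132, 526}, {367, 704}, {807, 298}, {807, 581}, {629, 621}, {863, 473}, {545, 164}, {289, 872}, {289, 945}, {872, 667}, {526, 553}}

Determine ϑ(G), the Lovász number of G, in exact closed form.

Vertex 396 has 2 neighbors: 531, 307.
Vertex 850 has 2 neighbors: 391, 408.
deg(677) = 2; N(677) = {719, 489}.
deg(616) = 2; N(616) = {210, 945}.
G on 73 vertices is 2-regular; this is C_{73}, the 73-cycle.
spec(A) ≈ [2.0, 1.992596, 1.97044, 1.933696, 1.882635, 1.817635, 1.739179, 1.647846, 1.544313, 1.429347, 1.303798, 1.168596, 1.024743, 0.873302, 0.715396, 0.552194, 0.384903, 0.214763, 0.043032, -0.129017, -0.300111, -0.468983, -0.634383, -0.795086, -0.949902, -1.097686, -1.237343, -1.367839, -1.488208, -1.597559, -1.695082, -1.780055, -1.85185, -1.909934, -1.953877, -1.983355, -1.998148] (distinct, 6 d.p.).
ϑ = −N·λ_min/(λ_max−λ_min) = −73·(-2*cos(pi/73))/(2−(-2*cos(pi/73))) = 73*cos(pi/73)/(cos(pi/73) + 1).
= 36.4831… (decimal).
α=36, χ(Ḡ)=37; ϑ=73*cos(pi/73)/(cos(pi/73) + 1) lies between (both strict).

73*cos(pi/73)/(cos(pi/73) + 1)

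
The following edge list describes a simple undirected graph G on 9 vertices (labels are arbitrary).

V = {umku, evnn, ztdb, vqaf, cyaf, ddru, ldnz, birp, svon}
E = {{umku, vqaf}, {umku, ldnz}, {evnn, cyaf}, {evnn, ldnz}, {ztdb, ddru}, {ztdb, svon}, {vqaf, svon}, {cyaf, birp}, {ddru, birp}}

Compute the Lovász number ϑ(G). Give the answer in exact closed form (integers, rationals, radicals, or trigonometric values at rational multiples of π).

9*cos(pi/9)/(cos(pi/9) + 1)

deg(ldnz) = 2; N(ldnz) = {umku, evnn}.
N(ddru) = {ztdb, birp}, |N(ddru)| = 2.
Vertex svon has 2 neighbors: ztdb, vqaf.
deg(umku) = 2; N(umku) = {vqaf, ldnz}.
G on 9 vertices is 2-regular; connected 2-regular on 9 ⇒ C_{9}.
Distinct eigenvalues (to 6 d.p.): [2.0, 1.532089, 0.347296, -1.0, -1.879385].
Lovász (edge-transitive): ϑ = −9·(-2*cos(pi/9))/((2)−(-2*cos(pi/9))) = 9*cos(pi/9)/(cos(pi/9) + 1).
≈ 4.360089581 (to 9 d.p.).
Sandwich: α(G)=4 ≤ ϑ(G)=9*cos(pi/9)/(cos(pi/9) + 1) ≤ χ(Ḡ)=5 (both strict).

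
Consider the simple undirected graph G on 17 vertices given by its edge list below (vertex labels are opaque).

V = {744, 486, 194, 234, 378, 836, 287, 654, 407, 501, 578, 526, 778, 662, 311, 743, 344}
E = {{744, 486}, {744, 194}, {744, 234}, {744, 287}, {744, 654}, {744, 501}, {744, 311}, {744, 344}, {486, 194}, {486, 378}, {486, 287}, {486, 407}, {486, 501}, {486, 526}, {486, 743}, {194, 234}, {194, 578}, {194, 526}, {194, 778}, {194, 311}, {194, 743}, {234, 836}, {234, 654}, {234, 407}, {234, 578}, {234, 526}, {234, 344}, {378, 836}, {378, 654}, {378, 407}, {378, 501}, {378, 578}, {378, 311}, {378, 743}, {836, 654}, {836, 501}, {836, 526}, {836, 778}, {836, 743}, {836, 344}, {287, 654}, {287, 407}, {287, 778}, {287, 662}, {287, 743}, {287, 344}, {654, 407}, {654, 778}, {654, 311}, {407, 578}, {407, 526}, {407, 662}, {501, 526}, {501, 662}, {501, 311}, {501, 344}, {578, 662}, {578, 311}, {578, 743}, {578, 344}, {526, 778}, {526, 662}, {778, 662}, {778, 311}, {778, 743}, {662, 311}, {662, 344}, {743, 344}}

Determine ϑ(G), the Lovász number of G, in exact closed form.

sqrt(17)

N(836) = {234, 378, 654, 501, 526, 778, 743, 344}, |N(836)| = 8.
Vertex 578 has 8 neighbors: 194, 234, 378, 407, 662, 311, 743, 344.
N(744) = {486, 194, 234, 287, 654, 501, 311, 344}, |N(744)| = 8.
deg(234) = 8; N(234) = {744, 194, 836, 654, 407, 578, 526, 344}.
Every vertex has degree 8 (N=17); Paley(17): SR with (k,λ,μ)=(8,3,4).
A has 3 distinct eigenvalues ≈ [8.0, 1.56155, -2.56155].
λ_max=8, λ_min=-sqrt(17)/2 - 1/2; ϑ = −17·λ_min/(λ_max−λ_min) = sqrt(17).
ϑ(G) ≈ 4.1231056.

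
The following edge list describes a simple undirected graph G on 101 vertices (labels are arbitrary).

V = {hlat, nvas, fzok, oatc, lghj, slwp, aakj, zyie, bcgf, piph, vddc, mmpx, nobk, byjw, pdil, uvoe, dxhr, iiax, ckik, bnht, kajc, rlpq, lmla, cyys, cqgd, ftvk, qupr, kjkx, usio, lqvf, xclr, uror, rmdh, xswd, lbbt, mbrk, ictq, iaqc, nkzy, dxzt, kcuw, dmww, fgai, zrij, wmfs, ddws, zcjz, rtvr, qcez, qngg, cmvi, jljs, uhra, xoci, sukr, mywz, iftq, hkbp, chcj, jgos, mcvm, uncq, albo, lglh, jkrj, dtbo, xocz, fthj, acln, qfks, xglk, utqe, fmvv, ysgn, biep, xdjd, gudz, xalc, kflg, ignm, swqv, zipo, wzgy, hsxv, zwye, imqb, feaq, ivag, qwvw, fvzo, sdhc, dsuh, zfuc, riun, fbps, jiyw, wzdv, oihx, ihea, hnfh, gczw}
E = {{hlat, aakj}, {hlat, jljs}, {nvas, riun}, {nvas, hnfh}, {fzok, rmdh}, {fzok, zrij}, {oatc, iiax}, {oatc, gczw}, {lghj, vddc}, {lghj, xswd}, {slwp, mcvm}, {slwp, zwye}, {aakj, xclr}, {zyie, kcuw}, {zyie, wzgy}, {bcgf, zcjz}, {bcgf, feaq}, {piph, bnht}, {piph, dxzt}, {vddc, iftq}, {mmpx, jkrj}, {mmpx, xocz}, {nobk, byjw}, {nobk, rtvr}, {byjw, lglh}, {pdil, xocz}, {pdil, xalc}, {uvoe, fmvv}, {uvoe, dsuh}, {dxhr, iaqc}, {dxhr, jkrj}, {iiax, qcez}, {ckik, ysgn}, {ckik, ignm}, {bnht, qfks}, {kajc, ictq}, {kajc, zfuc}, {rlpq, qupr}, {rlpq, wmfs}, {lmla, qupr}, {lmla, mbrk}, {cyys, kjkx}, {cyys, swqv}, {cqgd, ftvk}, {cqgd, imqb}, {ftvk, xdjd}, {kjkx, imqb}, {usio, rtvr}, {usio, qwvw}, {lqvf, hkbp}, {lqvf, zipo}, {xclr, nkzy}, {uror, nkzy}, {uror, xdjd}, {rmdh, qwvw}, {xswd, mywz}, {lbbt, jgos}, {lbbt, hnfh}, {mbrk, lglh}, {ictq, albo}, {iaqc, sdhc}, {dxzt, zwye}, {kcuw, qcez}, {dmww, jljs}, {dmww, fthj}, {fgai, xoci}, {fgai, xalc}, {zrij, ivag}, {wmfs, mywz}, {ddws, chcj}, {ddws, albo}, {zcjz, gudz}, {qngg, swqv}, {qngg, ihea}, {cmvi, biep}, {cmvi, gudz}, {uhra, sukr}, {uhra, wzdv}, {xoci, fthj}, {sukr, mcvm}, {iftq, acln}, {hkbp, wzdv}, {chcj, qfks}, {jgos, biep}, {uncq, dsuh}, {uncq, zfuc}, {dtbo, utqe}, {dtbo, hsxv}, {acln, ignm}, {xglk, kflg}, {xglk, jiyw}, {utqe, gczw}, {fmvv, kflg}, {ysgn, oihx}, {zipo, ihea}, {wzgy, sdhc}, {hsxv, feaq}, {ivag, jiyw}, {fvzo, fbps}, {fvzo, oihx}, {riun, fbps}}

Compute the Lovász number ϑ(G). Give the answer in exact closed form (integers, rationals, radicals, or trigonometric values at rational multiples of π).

101*cos(pi/101)/(cos(pi/101) + 1)

deg(xglk) = 2; N(xglk) = {kflg, jiyw}.
deg(kajc) = 2; N(kajc) = {ictq, zfuc}.
Vertex pdil has 2 neighbors: xocz, xalc.
Vertex qngg has 2 neighbors: swqv, ihea.
101-vertex 2-regular graph: connected 2-regular on 101 ⇒ C_{101}.
Distinct eigenvalues (to 4 d.p.): [2.0, 1.9961, 1.9845, 1.9653, 1.9384, 1.904, 1.8623, 1.8133, 1.7574, 1.6946, 1.6253, 1.5497, 1.4681, 1.3808, 1.2882, 1.1906, 1.0884, 0.982, 0.8718, 0.7582, 0.6417, 0.5226, 0.4016, 0.279, 0.1554, 0.0311, -0.0933, -0.2173, -0.3405, -0.4624, -0.5824, -0.7003, -0.8154, -0.9273, -1.0357, -1.1401, -1.24, -1.3352, -1.4252, -1.5096, -1.5883, -1.6608, -1.7268, -1.7862, -1.8387, -1.8841, -1.9221, -1.9528, -1.9759, -1.9913, -1.999].
−101·(-2*cos(pi/101)) / ((2)−(-2*cos(pi/101))) = 101*cos(pi/101)/(cos(pi/101) + 1) = ϑ(G).
Numerically 50.48778.
Sandwich: α(G)=50 ≤ ϑ(G)=101*cos(pi/101)/(cos(pi/101) + 1) ≤ χ(Ḡ)=51 (both strict).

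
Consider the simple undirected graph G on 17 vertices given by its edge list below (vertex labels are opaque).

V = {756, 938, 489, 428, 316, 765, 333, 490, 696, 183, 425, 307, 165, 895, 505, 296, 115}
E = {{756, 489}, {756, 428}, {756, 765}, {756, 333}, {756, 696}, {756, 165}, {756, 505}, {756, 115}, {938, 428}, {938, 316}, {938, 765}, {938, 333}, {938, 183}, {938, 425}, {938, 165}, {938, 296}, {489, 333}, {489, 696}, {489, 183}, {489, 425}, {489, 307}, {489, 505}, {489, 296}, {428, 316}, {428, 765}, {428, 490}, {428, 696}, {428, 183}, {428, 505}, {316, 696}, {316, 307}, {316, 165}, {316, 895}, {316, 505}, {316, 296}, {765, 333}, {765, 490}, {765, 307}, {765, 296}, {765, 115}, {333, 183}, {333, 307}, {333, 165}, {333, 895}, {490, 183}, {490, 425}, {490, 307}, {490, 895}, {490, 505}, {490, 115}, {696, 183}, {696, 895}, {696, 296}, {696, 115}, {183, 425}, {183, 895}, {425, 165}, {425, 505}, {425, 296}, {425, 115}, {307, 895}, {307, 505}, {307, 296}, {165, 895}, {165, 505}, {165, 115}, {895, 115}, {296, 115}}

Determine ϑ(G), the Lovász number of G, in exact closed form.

sqrt(17)

N(505) = {756, 489, 428, 316, 490, 425, 307, 165}, |N(505)| = 8.
deg(183) = 8; N(183) = {938, 489, 428, 333, 490, 696, 425, 895}.
Vertex 895 has 8 neighbors: 316, 333, 490, 696, 183, 307, 165, 115.
deg(165) = 8; N(165) = {756, 938, 316, 333, 425, 895, 505, 115}.
Regular of degree 8 on 17 vertices: Paley(17): SR with (k,λ,μ)=(8,3,4).
spec(A) ≈ [8.0, 1.5616, -2.5616] (distinct, 4 d.p.).
With N=17: ϑ(G) = 17·(-(-sqrt(17)/2 - 1/2))/(8−(-sqrt(17)/2 - 1/2)) = sqrt(17).
≈ 4.123106 (to 6 d.p.).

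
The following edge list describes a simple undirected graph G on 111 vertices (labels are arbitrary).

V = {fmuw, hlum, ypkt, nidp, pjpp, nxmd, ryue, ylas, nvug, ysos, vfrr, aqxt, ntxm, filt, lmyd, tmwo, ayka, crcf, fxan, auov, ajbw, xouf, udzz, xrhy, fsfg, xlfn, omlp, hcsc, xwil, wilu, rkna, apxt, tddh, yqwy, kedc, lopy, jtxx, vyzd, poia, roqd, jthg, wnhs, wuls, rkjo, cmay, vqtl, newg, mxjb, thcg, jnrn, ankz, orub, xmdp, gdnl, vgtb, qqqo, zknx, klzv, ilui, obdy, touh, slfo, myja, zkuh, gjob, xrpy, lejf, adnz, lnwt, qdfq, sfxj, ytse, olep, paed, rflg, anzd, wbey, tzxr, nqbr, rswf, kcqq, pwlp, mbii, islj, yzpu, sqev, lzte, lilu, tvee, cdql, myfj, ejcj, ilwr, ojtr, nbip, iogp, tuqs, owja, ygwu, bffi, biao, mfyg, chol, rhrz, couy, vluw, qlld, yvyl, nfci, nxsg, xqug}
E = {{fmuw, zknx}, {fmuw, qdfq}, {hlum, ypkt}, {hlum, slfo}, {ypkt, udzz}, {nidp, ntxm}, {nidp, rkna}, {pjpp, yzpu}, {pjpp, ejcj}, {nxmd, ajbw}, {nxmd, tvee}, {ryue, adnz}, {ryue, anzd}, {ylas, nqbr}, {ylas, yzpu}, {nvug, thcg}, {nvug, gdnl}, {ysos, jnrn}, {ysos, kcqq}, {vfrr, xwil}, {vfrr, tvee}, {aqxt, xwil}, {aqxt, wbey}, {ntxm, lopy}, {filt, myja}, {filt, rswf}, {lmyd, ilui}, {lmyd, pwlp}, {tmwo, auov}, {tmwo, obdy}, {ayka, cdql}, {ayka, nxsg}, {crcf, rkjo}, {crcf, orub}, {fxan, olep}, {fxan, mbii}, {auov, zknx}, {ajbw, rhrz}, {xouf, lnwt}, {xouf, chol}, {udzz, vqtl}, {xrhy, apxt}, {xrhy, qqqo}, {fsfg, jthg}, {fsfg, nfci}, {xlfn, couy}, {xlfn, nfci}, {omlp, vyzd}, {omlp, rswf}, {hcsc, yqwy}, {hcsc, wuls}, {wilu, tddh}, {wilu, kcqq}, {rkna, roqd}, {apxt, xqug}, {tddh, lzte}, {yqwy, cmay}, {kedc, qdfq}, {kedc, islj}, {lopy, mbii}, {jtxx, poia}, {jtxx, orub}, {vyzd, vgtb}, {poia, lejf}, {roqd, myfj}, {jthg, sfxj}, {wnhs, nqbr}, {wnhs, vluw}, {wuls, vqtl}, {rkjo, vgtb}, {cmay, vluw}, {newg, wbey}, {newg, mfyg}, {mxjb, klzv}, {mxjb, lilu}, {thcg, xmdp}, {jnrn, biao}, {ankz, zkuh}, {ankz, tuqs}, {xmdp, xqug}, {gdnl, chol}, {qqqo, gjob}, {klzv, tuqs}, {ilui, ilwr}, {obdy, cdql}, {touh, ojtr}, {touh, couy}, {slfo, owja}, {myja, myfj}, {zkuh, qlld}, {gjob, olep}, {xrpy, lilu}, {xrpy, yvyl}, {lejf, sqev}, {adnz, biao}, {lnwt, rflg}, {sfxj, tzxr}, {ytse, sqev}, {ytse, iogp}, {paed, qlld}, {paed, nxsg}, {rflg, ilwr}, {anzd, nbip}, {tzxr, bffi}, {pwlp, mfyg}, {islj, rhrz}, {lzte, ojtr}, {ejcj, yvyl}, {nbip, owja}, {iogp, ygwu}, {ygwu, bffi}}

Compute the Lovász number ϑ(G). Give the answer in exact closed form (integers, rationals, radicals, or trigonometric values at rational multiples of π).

111*cos(pi/111)/(cos(pi/111) + 1)

N(obdy) = {tmwo, cdql}, |N(obdy)| = 2.
deg(wuls) = 2; N(wuls) = {hcsc, vqtl}.
Vertex touh has 2 neighbors: ojtr, couy.
N(vgtb) = {vyzd, rkjo}, |N(vgtb)| = 2.
2-regular, N=111; a single 111-cycle (edge-transitive).
The 56 distinct eigenvalues: [2.0, 1.996797, 1.987197, 1.971232, 1.948952, 1.920429, 1.885755, 1.84504, 1.798414, 1.746028, 1.688049, 1.624662, 1.556072, 1.482496, 1.404172, 1.321349, 1.234294, 1.143286, 1.048615, 0.950584, 0.849509, 0.745713, 0.639528, 0.531294, 0.421359, 0.310073, 0.197795, 0.084882, -0.028302, -0.141395, -0.254036, -0.365862, -0.476517, -0.585646, -0.692898, -0.797931, -0.900407, -1.0, -1.096389, -1.189266, -1.278334, -1.363307, -1.443912, -1.519892, -1.591004, -1.657019, -1.717727, -1.772931, -1.822457, -1.866145, -1.903855, -1.935466, -1.960877, -1.980007, -1.992795, -1.999199].
ϑ = −N·λ_min/(λ_max−λ_min) = −111·(-2*cos(pi/111))/(2−(-2*cos(pi/111))) = 111*cos(pi/111)/(cos(pi/111) + 1).
Numerically 55.4889.
Lovász sandwich 55 ≤ 111*cos(pi/111)/(cos(pi/111) + 1) ≤ 56: both strict.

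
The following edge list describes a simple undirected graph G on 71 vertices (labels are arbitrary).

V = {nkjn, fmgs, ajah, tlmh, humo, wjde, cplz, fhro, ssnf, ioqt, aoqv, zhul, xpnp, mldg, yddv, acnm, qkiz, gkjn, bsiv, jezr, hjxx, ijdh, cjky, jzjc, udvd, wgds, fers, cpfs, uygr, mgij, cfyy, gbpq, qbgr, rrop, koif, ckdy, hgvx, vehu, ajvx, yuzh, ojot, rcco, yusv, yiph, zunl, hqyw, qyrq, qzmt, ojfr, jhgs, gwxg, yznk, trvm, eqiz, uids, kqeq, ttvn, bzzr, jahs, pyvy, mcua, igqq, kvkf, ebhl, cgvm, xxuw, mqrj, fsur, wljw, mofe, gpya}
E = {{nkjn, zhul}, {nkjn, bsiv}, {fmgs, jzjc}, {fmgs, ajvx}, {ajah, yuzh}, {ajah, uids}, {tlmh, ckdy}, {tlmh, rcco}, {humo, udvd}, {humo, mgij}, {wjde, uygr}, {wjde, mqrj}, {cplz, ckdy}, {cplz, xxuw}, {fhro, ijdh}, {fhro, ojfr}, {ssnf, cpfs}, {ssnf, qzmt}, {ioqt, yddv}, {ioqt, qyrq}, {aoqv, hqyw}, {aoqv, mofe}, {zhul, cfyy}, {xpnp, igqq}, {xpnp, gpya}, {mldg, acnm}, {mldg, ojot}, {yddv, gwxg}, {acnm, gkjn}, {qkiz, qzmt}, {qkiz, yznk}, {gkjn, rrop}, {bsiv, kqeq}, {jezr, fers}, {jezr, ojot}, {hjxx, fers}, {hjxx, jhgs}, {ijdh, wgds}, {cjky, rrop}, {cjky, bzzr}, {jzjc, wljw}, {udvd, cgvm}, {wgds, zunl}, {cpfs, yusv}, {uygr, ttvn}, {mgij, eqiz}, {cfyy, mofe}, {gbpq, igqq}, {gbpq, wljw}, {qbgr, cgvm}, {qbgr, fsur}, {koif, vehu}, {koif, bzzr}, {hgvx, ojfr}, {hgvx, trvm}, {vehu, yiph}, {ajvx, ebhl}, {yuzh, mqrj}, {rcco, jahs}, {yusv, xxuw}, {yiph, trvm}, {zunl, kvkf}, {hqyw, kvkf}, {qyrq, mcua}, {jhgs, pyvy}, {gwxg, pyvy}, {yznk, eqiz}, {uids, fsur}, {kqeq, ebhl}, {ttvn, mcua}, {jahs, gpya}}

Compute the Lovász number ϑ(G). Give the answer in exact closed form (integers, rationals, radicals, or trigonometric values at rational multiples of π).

71*cos(pi/71)/(cos(pi/71) + 1)

deg(yznk) = 2; N(yznk) = {qkiz, eqiz}.
N(mldg) = {acnm, ojot}, |N(mldg)| = 2.
Vertex yuzh has 2 neighbors: ajah, mqrj.
N(kvkf) = {zunl, hqyw}, |N(kvkf)| = 2.
71-vertex 2-regular graph: the odd cycle C_{71}.
spec(A) ≈ [2.0, 1.9922, 1.9688, 1.9299, 1.876, 1.8074, 1.7246, 1.6284, 1.5194, 1.3985, 1.2666, 1.1249, 0.9743, 0.8162, 0.6516, 0.4819, 0.3085, 0.1326, -0.0442, -0.2208, -0.3956, -0.5673, -0.7346, -0.8961, -1.0507, -1.1969, -1.3339, -1.4604, -1.5754, -1.6781, -1.7677, -1.8435, -1.9048, -1.9513, -1.9824, -1.998] (distinct, 4 d.p.).
ϑ = −N·λ_min/(λ_max−λ_min) = −71·(-2*cos(pi/71))/(2−(-2*cos(pi/71))) = 71*cos(pi/71)/(cos(pi/71) + 1).
= 35.4826183… (decimal).
α=35, χ(Ḡ)=36; ϑ=71*cos(pi/71)/(cos(pi/71) + 1) lies between (both strict).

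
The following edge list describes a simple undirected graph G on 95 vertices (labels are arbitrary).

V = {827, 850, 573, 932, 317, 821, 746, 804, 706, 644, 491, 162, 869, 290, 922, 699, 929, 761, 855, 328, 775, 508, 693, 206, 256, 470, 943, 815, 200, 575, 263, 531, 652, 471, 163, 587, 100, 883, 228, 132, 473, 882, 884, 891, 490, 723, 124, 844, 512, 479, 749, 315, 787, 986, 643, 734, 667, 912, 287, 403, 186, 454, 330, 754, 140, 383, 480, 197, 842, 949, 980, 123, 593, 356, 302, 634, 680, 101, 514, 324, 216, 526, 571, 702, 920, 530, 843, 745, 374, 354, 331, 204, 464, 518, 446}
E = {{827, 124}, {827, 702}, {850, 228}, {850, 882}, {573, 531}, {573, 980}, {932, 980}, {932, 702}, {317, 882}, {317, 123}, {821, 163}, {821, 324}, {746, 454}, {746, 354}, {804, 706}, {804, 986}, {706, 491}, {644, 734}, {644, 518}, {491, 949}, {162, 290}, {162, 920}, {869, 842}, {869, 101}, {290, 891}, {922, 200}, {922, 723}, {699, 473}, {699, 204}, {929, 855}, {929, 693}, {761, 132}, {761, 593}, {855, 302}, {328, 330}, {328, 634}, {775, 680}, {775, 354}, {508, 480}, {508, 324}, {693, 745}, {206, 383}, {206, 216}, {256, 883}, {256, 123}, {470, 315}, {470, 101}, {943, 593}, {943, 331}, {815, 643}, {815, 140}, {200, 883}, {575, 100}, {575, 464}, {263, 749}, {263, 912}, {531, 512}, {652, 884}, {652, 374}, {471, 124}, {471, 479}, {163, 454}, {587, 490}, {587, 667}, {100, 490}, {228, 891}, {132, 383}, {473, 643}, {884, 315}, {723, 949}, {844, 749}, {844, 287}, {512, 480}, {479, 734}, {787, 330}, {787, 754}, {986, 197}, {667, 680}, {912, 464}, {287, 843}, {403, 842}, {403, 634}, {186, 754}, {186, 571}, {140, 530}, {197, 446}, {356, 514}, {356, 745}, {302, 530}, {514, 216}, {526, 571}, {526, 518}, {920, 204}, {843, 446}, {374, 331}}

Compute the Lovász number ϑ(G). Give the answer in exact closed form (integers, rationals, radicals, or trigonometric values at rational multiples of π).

95*cos(pi/95)/(cos(pi/95) + 1)

Vertex 490 has 2 neighbors: 587, 100.
N(850) = {228, 882}, |N(850)| = 2.
N(479) = {471, 734}, |N(479)| = 2.
Vertex 929 has 2 neighbors: 855, 693.
G on 95 vertices is 2-regular; connected 2-regular on 95 ⇒ C_{95}.
Distinct eigenvalues (to 6 d.p.): [2.0, 1.995627, 1.982528, 1.96076, 1.930418, 1.891634, 1.84458, 1.789459, 1.726513, 1.656018, 1.578281, 1.493643, 1.402474, 1.305172, 1.202162, 1.093896, 0.980847, 0.863509, 0.742394, 0.618034, 0.490971, 0.361761, 0.230969, 0.099168, -0.033068, -0.165159, -0.296527, -0.426599, -0.554806, -0.680586, -0.803391, -0.922682, -1.037939, -1.148657, -1.254353, -1.354563, -1.44885, -1.536802, -1.618034, -1.692191, -1.758948, -1.818013, -1.869129, -1.912072, -1.946653, -1.972723, -1.990166, -1.998907].
−95·(-2*cos(pi/95)) / ((2)−(-2*cos(pi/95))) = 95*cos(pi/95)/(cos(pi/95) + 1) = ϑ(G).
≈ 47.487011 (to 6 d.p.).
Sandwich: α(G)=47 ≤ ϑ(G)=95*cos(pi/95)/(cos(pi/95) + 1) ≤ χ(Ḡ)=48 (both strict).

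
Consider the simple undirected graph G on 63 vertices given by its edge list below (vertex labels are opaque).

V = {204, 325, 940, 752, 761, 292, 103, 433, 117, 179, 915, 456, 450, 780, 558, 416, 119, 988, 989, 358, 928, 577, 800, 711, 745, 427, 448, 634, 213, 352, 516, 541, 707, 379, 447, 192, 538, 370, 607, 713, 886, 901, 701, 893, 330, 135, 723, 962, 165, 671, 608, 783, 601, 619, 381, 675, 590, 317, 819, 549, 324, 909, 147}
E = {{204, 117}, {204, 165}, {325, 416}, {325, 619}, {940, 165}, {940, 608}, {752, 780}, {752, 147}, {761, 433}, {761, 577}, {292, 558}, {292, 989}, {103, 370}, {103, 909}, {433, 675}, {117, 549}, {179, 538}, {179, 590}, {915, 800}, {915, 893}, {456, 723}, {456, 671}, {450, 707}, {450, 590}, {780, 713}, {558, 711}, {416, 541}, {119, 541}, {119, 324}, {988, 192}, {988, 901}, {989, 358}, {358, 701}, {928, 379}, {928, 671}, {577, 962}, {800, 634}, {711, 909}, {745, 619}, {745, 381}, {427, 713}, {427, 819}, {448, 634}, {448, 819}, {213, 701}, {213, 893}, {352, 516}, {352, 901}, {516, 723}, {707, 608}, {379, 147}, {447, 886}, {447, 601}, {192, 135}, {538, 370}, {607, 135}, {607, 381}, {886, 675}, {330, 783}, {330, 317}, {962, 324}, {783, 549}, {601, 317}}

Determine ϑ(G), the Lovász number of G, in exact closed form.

63*cos(pi/63)/(cos(pi/63) + 1)

deg(989) = 2; N(989) = {292, 358}.
deg(456) = 2; N(456) = {723, 671}.
deg(381) = 2; N(381) = {745, 607}.
N(761) = {433, 577}, |N(761)| = 2.
2-regular, N=63; a single 63-cycle (edge-transitive).
The 32 distinct eigenvalues: [2.0, 1.9901, 1.9603, 1.9111, 1.843, 1.7564, 1.6525, 1.5321, 1.3965, 1.247, 1.0851, 0.9124, 0.7307, 0.5417, 0.3473, 0.1495, -0.0499, -0.2487, -0.445, -0.637, -0.8226, -1.0, -1.1675, -1.3234, -1.4661, -1.5943, -1.7066, -1.8019, -1.8794, -1.9382, -1.9777, -1.9975].
Lovász (edge-transitive): ϑ = −63·(-2*cos(pi/63))/((2)−(-2*cos(pi/63))) = 63*cos(pi/63)/(cos(pi/63) + 1).
ϑ(G) ≈ 31.48040933.
31 ≤ 63*cos(pi/63)/(cos(pi/63) + 1) ≤ 32: both strict.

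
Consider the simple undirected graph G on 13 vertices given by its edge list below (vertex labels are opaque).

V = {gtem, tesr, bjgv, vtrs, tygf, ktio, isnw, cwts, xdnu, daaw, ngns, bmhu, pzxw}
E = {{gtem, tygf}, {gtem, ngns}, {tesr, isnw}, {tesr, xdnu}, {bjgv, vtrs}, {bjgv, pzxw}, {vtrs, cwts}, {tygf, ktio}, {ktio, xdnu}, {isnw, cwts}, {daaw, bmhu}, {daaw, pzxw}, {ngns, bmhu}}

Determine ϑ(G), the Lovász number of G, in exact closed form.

13*cos(pi/13)/(cos(pi/13) + 1)

deg(vtrs) = 2; N(vtrs) = {bjgv, cwts}.
N(cwts) = {vtrs, isnw}, |N(cwts)| = 2.
deg(ktio) = 2; N(ktio) = {tygf, xdnu}.
Vertex tygf has 2 neighbors: gtem, ktio.
Every vertex has degree 2 (N=13); connected 2-regular on 13 ⇒ C_{13}.
A has 7 distinct eigenvalues ≈ [2.0, 1.77091, 1.13613, 0.24107, -0.70921, -1.49702, -1.94188].
Lovász: ϑ = −13(-2*cos(pi/13))/(2+-(-1)*2*cos(pi/13)) = 13*cos(pi/13)/(cos(pi/13) + 1).
Numerically 6.40417.
Sandwich: α(G)=6 ≤ ϑ(G)=13*cos(pi/13)/(cos(pi/13) + 1) ≤ χ(Ḡ)=7 (both strict).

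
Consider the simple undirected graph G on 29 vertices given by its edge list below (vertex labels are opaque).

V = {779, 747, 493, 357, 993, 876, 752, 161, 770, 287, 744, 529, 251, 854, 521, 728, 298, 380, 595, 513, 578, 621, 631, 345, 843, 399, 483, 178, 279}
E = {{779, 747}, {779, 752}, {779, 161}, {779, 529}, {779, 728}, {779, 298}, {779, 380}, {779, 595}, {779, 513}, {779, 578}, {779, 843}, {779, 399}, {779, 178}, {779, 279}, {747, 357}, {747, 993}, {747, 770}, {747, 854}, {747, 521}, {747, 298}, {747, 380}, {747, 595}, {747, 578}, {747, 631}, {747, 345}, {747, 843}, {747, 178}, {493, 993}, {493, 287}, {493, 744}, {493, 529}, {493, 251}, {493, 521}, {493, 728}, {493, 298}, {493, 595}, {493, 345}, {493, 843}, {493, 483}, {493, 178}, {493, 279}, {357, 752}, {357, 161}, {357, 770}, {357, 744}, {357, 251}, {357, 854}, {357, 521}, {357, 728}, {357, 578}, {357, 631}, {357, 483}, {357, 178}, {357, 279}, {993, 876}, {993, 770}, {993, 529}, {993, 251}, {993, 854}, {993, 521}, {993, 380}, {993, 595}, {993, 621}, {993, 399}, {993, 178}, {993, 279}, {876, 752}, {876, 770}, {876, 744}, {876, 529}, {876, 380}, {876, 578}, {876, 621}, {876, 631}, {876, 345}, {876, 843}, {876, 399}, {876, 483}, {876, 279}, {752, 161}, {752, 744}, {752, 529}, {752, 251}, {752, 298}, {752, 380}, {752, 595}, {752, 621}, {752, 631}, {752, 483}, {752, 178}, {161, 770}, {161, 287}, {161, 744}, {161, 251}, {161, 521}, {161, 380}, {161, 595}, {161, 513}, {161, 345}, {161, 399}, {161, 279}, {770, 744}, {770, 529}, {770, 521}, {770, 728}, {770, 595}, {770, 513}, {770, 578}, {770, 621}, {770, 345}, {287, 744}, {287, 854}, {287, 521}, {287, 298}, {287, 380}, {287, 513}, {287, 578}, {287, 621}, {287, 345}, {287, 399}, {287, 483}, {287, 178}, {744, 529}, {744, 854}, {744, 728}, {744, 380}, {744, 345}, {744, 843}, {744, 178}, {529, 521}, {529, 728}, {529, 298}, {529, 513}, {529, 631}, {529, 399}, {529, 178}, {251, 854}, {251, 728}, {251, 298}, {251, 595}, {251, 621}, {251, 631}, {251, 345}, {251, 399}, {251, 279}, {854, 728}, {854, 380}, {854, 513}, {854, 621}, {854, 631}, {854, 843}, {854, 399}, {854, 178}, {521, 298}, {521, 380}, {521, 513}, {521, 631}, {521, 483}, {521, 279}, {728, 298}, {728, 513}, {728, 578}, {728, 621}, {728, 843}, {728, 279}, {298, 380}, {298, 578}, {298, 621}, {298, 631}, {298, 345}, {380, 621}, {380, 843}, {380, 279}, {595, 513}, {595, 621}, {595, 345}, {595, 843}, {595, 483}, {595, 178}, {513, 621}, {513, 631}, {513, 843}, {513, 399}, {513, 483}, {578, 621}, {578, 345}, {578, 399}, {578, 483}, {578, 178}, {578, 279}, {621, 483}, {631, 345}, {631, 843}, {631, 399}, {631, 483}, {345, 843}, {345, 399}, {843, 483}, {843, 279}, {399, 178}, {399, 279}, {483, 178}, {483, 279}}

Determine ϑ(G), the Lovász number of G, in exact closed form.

sqrt(29)

N(779) = {747, 752, 161, 529, 728, 298, 380, 595, 513, 578, 843, 399, 178, 279}, |N(779)| = 14.
N(521) = {747, 493, 357, 993, 161, 770, 287, 529, 298, 380, 513, 631, 483, 279}, |N(521)| = 14.
N(993) = {747, 493, 876, 770, 529, 251, 854, 521, 380, 595, 621, 399, 178, 279}, |N(993)| = 14.
deg(298) = 14; N(298) = {779, 747, 493, 752, 287, 529, 251, 521, 728, 380, 578, 621, 631, 345}.
Regular of degree 14 on 29 vertices: strongly regular (29,14,6,7).
Distinct eigenvalues (to 4 d.p.): [14.0, 2.1926, -3.1926].
With N=29: ϑ(G) = 29·(-(-sqrt(29)/2 - 1/2))/(14−(-sqrt(29)/2 - 1/2)) = sqrt(29).
= 5.3851648… (decimal).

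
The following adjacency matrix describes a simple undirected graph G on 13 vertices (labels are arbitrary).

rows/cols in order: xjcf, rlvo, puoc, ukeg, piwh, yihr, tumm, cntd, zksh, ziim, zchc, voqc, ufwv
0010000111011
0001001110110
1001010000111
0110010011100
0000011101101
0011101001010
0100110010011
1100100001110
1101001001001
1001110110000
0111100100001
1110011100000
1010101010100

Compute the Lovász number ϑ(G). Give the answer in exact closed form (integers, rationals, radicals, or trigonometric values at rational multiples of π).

sqrt(13)

deg(puoc) = 6; N(puoc) = {xjcf, ukeg, yihr, zchc, voqc, ufwv}.
Vertex ziim has 6 neighbors: xjcf, ukeg, piwh, yihr, cntd, zksh.
Vertex ukeg has 6 neighbors: rlvo, puoc, yihr, zksh, ziim, zchc.
deg(zchc) = 6; N(zchc) = {rlvo, puoc, ukeg, piwh, cntd, ufwv}.
G on 13 vertices is 6-regular; SR(13,6,2,3) — a Paley graph.
spec(A) ≈ [6.0, 1.30278, -2.30278] (distinct, 5 d.p.).
λ_max=6, λ_min=-sqrt(13)/2 - 1/2; ϑ = −13·λ_min/(λ_max−λ_min) = sqrt(13).
Numerically 3.6056.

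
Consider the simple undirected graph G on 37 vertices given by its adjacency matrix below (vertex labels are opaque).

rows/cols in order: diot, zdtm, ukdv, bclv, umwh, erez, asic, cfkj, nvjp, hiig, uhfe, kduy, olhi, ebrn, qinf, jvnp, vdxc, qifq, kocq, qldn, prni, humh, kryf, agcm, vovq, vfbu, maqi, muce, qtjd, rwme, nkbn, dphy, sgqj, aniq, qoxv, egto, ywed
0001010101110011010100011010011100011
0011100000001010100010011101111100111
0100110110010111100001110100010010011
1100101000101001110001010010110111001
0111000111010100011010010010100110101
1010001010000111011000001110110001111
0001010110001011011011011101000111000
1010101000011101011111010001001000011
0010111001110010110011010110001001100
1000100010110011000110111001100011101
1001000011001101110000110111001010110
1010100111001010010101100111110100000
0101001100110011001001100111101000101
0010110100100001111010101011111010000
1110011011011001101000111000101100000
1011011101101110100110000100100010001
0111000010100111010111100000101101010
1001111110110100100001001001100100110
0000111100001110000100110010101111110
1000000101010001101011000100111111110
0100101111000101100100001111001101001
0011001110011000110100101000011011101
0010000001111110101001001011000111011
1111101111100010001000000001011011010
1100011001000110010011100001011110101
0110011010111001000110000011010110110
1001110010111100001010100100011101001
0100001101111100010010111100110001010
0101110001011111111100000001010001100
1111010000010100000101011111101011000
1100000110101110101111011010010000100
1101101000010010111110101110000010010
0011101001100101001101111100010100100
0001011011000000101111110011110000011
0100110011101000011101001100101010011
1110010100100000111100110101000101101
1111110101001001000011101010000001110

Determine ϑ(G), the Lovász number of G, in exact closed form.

sqrt(37)

deg(vovq) = 18; N(vovq) = {diot, zdtm, erez, asic, hiig, ebrn, qinf, qifq, prni, humh, kryf, muce, rwme, nkbn, dphy, sgqj, qoxv, ywed}.
deg(hiig) = 18; N(hiig) = {diot, umwh, nvjp, uhfe, kduy, qinf, jvnp, qldn, prni, kryf, agcm, vovq, muce, qtjd, sgqj, aniq, qoxv, ywed}.
N(kduy) = {diot, ukdv, umwh, cfkj, nvjp, hiig, olhi, qinf, qifq, qldn, humh, kryf, vfbu, maqi, muce, qtjd, rwme, dphy}, |N(kduy)| = 18.
Vertex aniq has 18 neighbors: bclv, erez, asic, nvjp, hiig, vdxc, kocq, qldn, prni, humh, kryf, agcm, maqi, muce, qtjd, rwme, egto, ywed.
Regular of degree 18 on 37 vertices: Paley(37): SR with (k,λ,μ)=(18,8,9).
The 3 distinct eigenvalues: [18.0, 2.541381, -3.541381].
λ_max=18, λ_min=-sqrt(37)/2 - 1/2; ϑ = −37·λ_min/(λ_max−λ_min) = sqrt(37).
Numerically 6.082762530.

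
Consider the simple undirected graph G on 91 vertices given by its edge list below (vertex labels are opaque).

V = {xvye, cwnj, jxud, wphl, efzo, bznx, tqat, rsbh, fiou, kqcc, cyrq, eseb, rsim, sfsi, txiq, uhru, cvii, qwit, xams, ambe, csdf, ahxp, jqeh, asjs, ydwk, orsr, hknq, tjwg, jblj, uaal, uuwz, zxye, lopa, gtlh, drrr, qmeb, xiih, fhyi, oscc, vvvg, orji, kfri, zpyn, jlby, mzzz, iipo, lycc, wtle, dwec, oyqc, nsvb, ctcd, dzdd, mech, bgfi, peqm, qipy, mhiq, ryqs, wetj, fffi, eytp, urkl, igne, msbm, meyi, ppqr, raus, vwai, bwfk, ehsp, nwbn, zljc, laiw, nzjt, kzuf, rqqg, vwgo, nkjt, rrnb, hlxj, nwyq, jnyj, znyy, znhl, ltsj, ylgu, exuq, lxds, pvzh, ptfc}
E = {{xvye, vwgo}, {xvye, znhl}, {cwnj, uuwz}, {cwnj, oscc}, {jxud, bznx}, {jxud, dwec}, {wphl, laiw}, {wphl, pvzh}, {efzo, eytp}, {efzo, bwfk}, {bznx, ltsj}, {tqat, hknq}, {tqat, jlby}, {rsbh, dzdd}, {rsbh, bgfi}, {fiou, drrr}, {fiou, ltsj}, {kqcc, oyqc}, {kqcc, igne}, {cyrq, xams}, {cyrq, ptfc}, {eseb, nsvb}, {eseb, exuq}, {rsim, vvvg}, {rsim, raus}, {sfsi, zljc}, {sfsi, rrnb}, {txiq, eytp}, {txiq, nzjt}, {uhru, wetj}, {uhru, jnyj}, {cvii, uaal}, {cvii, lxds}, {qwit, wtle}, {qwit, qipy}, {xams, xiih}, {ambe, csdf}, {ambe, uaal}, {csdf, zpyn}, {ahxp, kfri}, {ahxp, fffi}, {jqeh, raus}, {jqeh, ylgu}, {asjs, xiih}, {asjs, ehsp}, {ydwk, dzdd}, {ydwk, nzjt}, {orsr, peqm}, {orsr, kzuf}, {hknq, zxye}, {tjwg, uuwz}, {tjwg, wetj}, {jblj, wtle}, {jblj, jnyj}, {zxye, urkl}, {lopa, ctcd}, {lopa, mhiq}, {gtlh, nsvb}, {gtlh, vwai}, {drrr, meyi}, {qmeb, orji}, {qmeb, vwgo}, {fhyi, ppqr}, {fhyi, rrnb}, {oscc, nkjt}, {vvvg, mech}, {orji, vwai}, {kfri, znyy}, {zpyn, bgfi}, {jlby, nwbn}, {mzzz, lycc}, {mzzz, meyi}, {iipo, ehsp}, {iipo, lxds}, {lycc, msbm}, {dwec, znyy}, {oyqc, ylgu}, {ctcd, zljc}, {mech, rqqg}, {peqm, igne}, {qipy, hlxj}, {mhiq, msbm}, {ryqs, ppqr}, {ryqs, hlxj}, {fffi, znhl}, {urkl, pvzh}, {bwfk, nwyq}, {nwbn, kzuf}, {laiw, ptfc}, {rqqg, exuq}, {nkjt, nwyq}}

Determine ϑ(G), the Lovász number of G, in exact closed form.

Vertex lycc has 2 neighbors: mzzz, msbm.
Vertex urkl has 2 neighbors: zxye, pvzh.
N(msbm) = {lycc, mhiq}, |N(msbm)| = 2.
N(eytp) = {efzo, txiq}, |N(eytp)| = 2.
2-regular, N=91; connected 2-regular on 91 ⇒ C_{91}.
spec(A) ≈ [2.0, 1.9952, 1.981, 1.9572, 1.9242, 1.882, 1.8308, 1.7709, 1.7026, 1.6261, 1.5419, 1.4504, 1.3519, 1.247, 1.1361, 1.0199, 0.8987, 0.7733, 0.6442, 0.5121, 0.3775, 0.2411, 0.1035, -0.0345, -0.1724, -0.3095, -0.445, -0.5785, -0.7092, -0.8365, -0.9599, -1.0786, -1.1923, -1.3002, -1.402, -1.497, -1.585, -1.6653, -1.7378, -1.8019, -1.8575, -1.9042, -1.9419, -1.9703, -1.9893, -1.9988] (distinct, 4 d.p.).
Lovász: ϑ = −91(-2*cos(pi/91))/(2+-(-1)*2*cos(pi/91)) = 91*cos(pi/91)/(cos(pi/91) + 1).
≈ 45.48644 (to 5 d.p.).
α=45, χ(Ḡ)=46; ϑ=91*cos(pi/91)/(cos(pi/91) + 1) lies between (both strict).

91*cos(pi/91)/(cos(pi/91) + 1)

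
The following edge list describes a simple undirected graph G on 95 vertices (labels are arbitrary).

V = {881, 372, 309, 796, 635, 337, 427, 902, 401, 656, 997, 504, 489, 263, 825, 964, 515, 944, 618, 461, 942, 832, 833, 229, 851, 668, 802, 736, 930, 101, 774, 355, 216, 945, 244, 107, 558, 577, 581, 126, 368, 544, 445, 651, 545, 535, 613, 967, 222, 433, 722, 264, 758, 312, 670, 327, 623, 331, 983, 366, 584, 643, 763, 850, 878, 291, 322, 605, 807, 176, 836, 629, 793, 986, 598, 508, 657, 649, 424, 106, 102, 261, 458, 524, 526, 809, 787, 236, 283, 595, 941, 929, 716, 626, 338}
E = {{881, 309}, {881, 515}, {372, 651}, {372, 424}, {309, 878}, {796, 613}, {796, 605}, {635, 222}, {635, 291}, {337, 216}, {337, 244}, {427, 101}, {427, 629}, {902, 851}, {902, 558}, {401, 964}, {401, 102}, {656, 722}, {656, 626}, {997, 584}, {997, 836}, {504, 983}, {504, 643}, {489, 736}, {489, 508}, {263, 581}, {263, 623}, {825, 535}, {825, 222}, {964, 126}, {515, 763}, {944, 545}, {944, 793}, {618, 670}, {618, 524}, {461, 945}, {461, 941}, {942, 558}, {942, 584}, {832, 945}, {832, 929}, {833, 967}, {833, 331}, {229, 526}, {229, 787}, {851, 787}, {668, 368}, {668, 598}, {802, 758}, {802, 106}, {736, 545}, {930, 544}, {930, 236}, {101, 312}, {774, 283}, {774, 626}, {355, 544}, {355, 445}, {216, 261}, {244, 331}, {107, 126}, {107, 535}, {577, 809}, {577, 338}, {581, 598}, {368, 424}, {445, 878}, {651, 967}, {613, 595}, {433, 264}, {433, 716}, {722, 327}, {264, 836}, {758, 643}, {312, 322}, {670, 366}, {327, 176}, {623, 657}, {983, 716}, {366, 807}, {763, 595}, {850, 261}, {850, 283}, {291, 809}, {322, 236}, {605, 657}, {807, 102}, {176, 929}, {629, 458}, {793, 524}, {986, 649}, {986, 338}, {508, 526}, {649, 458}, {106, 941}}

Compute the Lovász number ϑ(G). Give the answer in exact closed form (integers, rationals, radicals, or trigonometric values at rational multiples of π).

N(763) = {515, 595}, |N(763)| = 2.
N(264) = {433, 836}, |N(264)| = 2.
Vertex 461 has 2 neighbors: 945, 941.
N(605) = {796, 657}, |N(605)| = 2.
2-regular, N=95; this is C_{95}, the 95-cycle.
Distinct eigenvalues (to 3 d.p.): [2.0, 1.996, 1.983, 1.961, 1.93, 1.892, 1.845, 1.789, 1.727, 1.656, 1.578, 1.494, 1.402, 1.305, 1.202, 1.094, 0.981, 0.864, 0.742, 0.618, 0.491, 0.362, 0.231, 0.099, -0.033, -0.165, -0.297, -0.427, -0.555, -0.681, -0.803, -0.923, -1.038, -1.149, -1.254, -1.355, -1.449, -1.537, -1.618, -1.692, -1.759, -1.818, -1.869, -1.912, -1.947, -1.973, -1.99, -1.999].
Lovász: ϑ = −95(-2*cos(pi/95))/(2+-(-1)*2*cos(pi/95)) = 95*cos(pi/95)/(cos(pi/95) + 1).
= 47.487011… (decimal).
47 ≤ 95*cos(pi/95)/(cos(pi/95) + 1) ≤ 48: both strict.

95*cos(pi/95)/(cos(pi/95) + 1)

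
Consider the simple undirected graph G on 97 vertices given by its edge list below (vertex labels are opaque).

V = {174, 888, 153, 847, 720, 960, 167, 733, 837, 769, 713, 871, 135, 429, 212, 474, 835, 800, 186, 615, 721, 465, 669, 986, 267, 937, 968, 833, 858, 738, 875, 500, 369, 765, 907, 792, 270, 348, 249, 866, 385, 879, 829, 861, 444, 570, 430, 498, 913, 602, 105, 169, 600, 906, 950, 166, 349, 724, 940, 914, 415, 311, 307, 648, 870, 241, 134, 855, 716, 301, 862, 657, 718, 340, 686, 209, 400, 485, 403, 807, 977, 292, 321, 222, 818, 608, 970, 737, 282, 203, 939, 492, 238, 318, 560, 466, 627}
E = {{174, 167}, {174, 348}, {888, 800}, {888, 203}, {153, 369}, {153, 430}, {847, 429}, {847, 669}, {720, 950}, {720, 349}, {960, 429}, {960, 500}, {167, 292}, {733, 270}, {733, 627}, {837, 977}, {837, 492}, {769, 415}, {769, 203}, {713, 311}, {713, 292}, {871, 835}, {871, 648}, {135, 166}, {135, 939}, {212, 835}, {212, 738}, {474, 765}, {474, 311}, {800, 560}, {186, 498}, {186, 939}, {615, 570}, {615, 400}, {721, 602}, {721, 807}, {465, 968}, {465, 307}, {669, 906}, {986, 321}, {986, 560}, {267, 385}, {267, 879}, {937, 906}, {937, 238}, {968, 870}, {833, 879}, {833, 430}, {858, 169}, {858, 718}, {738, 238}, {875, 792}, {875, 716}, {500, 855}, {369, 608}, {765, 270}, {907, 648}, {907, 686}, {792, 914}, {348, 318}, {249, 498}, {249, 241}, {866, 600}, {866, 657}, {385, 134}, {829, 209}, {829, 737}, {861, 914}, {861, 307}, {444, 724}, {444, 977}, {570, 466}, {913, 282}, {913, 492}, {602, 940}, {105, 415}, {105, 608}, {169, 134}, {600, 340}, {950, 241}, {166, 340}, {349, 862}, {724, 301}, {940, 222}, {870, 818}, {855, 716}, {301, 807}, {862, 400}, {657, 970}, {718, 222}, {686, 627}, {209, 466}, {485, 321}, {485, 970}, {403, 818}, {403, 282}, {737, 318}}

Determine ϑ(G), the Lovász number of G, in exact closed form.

97*cos(pi/97)/(cos(pi/97) + 1)

N(311) = {713, 474}, |N(311)| = 2.
N(986) = {321, 560}, |N(986)| = 2.
Vertex 718 has 2 neighbors: 858, 222.
deg(318) = 2; N(318) = {348, 737}.
G on 97 vertices is 2-regular; a single 97-cycle (edge-transitive).
Distinct eigenvalues (to 5 d.p.): [2.0, 1.99581, 1.98324, 1.96236, 1.93324, 1.89602, 1.85084, 1.7979, 1.73742, 1.66966, 1.59489, 1.51343, 1.42562, 1.33183, 1.23246, 1.12791, 1.01864, 0.90509, 0.78775, 0.6671, 0.54366, 0.41794, 0.29046, 0.16176, 0.03239, -0.09712, -0.22623, -0.35438, -0.48105, -0.6057, -0.72781, -0.84687, -0.96237, -1.07384, -1.1808, -1.28282, -1.37945, -1.47029, -1.55497, -1.63313, -1.70443, -1.76859, -1.82533, -1.87441, -1.91563, -1.94882, -1.97383, -1.99057, -1.99895].
λ_max=2, λ_min=-2*cos(pi/97); ϑ = −97·λ_min/(λ_max−λ_min) = 97*cos(pi/97)/(cos(pi/97) + 1).
= 48.4873… (decimal).
Check 48 ≤ 97*cos(pi/97)/(cos(pi/97) + 1) ≤ 49: both strict.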